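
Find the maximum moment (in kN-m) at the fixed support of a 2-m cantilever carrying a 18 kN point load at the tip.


For a cantilever with a point load at the free end:
M_max = P * L = 18 * 2 = 36 kN-m

36 kN-m


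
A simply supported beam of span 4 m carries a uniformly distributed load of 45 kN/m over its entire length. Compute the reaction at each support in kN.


Total load = w * L = 45 * 4 = 180 kN
By symmetry, each reaction R = total / 2 = 180 / 2 = 90.0 kN

90.0 kN


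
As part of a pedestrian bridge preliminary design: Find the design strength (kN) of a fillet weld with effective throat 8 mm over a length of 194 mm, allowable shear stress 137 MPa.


Strength = throat * length * allowable stress
= 8 * 194 * 137 N
= 212624 N
= 212.62 kN

212.62 kN


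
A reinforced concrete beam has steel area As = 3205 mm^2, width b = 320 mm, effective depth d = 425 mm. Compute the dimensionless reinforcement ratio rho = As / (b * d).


rho = As / (b * d)
= 3205 / (320 * 425)
= 3205 / 136000
= 0.023566 (dimensionless)

0.023566 (dimensionless)


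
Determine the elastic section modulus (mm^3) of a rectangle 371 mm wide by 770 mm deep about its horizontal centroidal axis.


S = b * h^2 / 6
= 371 * 770^2 / 6
= 371 * 592900 / 6
= 36660983.33 mm^3

36660983.33 mm^3


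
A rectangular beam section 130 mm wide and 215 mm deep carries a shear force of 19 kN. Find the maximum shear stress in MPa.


A = b * h = 130 * 215 = 27950 mm^2
V = 19 kN = 19000.0 N
tau_max = 1.5 * V / A = 1.5 * 19000.0 / 27950
= 1.0197 MPa

1.0197 MPa


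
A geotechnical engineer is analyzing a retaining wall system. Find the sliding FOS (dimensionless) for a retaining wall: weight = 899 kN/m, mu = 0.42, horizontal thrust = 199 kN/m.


Resisting force = mu * W = 0.42 * 899 = 377.58 kN/m
FOS = Resisting / Driving = 377.58 / 199
= 1.8974 (dimensionless)

1.8974 (dimensionless)


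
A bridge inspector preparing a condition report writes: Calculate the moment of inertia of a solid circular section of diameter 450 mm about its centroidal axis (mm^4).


r = d / 2 = 450 / 2 = 225.0 mm
I = pi * r^4 / 4 = pi * 225.0^4 / 4
= 2012889589.86 mm^4

2012889589.86 mm^4


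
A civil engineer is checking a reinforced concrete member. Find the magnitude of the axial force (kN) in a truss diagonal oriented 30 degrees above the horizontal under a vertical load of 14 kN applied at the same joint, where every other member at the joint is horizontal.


At the joint, only the diagonal has a vertical component, so vertical equilibrium gives:
F * sin(30) = 14
F = 14 / sin(30)
= 14 / 0.5
= 28.0 kN

28.0 kN


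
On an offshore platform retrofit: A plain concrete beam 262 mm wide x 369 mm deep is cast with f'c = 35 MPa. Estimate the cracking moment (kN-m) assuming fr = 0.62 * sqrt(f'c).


fr = 0.62 * sqrt(35) = 0.62 * 5.9161 = 3.668 MPa
I = 262 * 369^3 / 12 = 1096981096.5 mm^4
y_t = 184.5 mm
M_cr = fr * I / y_t = 3.668 * 1096981096.5 / 184.5 N-mm
= 21.8086 kN-m

21.8086 kN-m


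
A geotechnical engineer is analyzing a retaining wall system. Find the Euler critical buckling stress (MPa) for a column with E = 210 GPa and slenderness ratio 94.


sigma_cr = pi^2 * E / lambda^2
= 9.8696 * 210000.0 / 94^2
= 9.8696 * 210000.0 / 8836
= 234.5651 MPa

234.5651 MPa


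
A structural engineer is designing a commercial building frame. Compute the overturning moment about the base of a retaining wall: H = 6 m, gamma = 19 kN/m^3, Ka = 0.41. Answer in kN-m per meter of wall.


Pa = 0.5 * Ka * gamma * H^2
= 0.5 * 0.41 * 19 * 6^2
= 140.22 kN/m
Arm = H / 3 = 6 / 3 = 2.0 m
Mo = Pa * arm = Pa * H / 3 = 140.22 * 6 / 3 = 280.44 kN-m/m

280.44 kN-m/m


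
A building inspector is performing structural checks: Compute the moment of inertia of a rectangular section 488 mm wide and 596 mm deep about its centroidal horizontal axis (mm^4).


I = b * h^3 / 12
= 488 * 596^3 / 12
= 488 * 211708736 / 12
= 8609488597.33 mm^4

8609488597.33 mm^4


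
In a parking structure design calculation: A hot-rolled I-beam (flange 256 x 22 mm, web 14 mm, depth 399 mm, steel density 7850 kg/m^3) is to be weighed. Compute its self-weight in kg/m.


A_flanges = 2 * 256 * 22 = 11264 mm^2
A_web = (399 - 2 * 22) * 14 = 4970 mm^2
A_total = 11264 + 4970 = 16234 mm^2 = 0.016234 m^2
Weight = rho * A = 7850 * 0.016234 = 127.4369 kg/m

127.4369 kg/m


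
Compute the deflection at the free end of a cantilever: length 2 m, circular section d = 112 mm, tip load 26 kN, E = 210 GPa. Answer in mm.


I = pi * d^4 / 64 = pi * 112^4 / 64 = 7723995.1 mm^4
L = 2000.0 mm, P = 26000.0 N, E = 210000.0 MPa
delta = P * L^3 / (3 * E * I)
= 26000.0 * 2000.0^3 / (3 * 210000.0 * 7723995.1)
= 42.7446 mm

42.7446 mm


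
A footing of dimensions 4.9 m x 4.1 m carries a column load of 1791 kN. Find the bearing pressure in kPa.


A = 4.9 * 4.1 = 20.09 m^2
q = P / A = 1791 / 20.09
= 89.1488 kPa

89.1488 kPa


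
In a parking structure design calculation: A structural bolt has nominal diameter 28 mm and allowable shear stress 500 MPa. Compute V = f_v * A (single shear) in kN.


A = pi * d^2 / 4 = pi * 28^2 / 4 = 615.7522 mm^2
V = f_v * A / 1000 = 500 * 615.7522 / 1000
= 307.8761 kN

307.8761 kN


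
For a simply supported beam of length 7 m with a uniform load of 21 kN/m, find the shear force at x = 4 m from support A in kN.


R_A = w * L / 2 = 21 * 7 / 2 = 73.5 kN
V(x) = R_A - w * x = 73.5 - 21 * 4
= -10.5 kN

-10.5 kN


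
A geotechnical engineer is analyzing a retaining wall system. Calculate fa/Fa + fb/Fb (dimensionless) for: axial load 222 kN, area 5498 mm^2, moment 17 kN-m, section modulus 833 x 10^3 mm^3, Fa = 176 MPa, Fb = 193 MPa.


f_a = P / A = 222000.0 / 5498 = 40.3783 MPa
f_b = M / S = 17000000.0 / 833000.0 = 20.4082 MPa
Ratio = f_a / Fa + f_b / Fb
= 40.3783 / 176 + 20.4082 / 193
= 0.3352 (dimensionless)

0.3352 (dimensionless)


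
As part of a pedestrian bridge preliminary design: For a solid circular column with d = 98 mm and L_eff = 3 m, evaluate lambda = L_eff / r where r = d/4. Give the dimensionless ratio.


Radius of gyration r = d / 4 = 98 / 4 = 24.5 mm
L_eff = 3000.0 mm
Slenderness ratio = L / r = 3000.0 / 24.5 = 122.45 (dimensionless)

122.45 (dimensionless)


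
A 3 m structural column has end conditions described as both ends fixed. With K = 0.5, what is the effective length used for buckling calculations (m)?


L_eff = K * L
= 0.5 * 3
= 1.5 m

1.5 m


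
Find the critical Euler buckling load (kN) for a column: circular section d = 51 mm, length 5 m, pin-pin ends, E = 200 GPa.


I = pi * d^4 / 64 = 332086.03 mm^4
L = 5000.0 mm
P_cr = pi^2 * E * I / L^2
= 9.8696 * 200000.0 * 332086.03 / 5000.0^2
= 26220.46 N = 26.2205 kN

26.2205 kN


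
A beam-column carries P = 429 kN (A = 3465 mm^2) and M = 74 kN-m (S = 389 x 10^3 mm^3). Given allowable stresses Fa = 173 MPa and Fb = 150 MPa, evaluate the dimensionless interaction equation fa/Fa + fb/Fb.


f_a = P / A = 429000.0 / 3465 = 123.8095 MPa
f_b = M / S = 74000000.0 / 389000.0 = 190.2314 MPa
Ratio = f_a / Fa + f_b / Fb
= 123.8095 / 173 + 190.2314 / 150
= 1.9839 (dimensionless)

1.9839 (dimensionless)


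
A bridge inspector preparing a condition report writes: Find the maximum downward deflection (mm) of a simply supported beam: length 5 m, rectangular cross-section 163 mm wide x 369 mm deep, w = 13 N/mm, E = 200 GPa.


I = 163 * 369^3 / 12 = 682472972.25 mm^4
L = 5000.0 mm, w = 13 N/mm, E = 200000.0 MPa
delta = 5 * w * L^4 / (384 * E * I)
= 5 * 13 * 5000.0^4 / (384 * 200000.0 * 682472972.25)
= 0.7751 mm

0.7751 mm


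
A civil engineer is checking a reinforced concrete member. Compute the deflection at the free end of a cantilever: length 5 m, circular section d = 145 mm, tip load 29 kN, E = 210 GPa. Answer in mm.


I = pi * d^4 / 64 = pi * 145^4 / 64 = 21699109.31 mm^4
L = 5000.0 mm, P = 29000.0 N, E = 210000.0 MPa
delta = P * L^3 / (3 * E * I)
= 29000.0 * 5000.0^3 / (3 * 210000.0 * 21699109.31)
= 265.1707 mm

265.1707 mm


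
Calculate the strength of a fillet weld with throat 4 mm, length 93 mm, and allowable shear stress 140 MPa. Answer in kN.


Strength = throat * length * allowable stress
= 4 * 93 * 140 N
= 52080 N
= 52.08 kN

52.08 kN


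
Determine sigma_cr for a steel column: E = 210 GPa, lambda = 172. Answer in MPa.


sigma_cr = pi^2 * E / lambda^2
= 9.8696 * 210000.0 / 172^2
= 9.8696 * 210000.0 / 29584
= 70.0587 MPa

70.0587 MPa


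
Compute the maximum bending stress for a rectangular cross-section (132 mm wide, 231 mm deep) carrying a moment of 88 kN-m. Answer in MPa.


I = b * h^3 / 12 = 132 * 231^3 / 12 = 135590301.0 mm^4
y = h / 2 = 231 / 2 = 115.5 mm
M = 88 kN-m = 88000000.0 N-mm
sigma = M * y / I = 88000000.0 * 115.5 / 135590301.0
= 74.96 MPa

74.96 MPa


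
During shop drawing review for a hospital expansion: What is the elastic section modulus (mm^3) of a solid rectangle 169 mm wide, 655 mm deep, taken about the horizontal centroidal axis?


S = b * h^2 / 6
= 169 * 655^2 / 6
= 169 * 429025 / 6
= 12084204.17 mm^3

12084204.17 mm^3


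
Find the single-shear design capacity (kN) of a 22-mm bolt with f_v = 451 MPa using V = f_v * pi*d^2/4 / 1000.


A = pi * d^2 / 4 = pi * 22^2 / 4 = 380.1327 mm^2
V = f_v * A / 1000 = 451 * 380.1327 / 1000
= 171.4399 kN

171.4399 kN


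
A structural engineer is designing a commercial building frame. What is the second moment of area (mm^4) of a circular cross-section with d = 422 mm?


r = d / 2 = 422 / 2 = 211.0 mm
I = pi * r^4 / 4 = pi * 211.0^4 / 4
= 1556752968.6 mm^4

1556752968.6 mm^4


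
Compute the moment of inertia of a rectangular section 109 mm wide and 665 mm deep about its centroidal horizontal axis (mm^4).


I = b * h^3 / 12
= 109 * 665^3 / 12
= 109 * 294079625 / 12
= 2671223260.42 mm^4

2671223260.42 mm^4


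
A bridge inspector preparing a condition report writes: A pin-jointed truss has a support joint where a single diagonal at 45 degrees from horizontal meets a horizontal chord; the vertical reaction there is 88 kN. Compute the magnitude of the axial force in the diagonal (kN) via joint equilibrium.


At the joint, only the diagonal has a vertical component, so vertical equilibrium gives:
F * sin(45) = 88
F = 88 / sin(45)
= 88 / 0.707107
= 124.45 kN

124.45 kN


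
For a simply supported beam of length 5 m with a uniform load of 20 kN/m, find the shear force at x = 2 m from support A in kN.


R_A = w * L / 2 = 20 * 5 / 2 = 50.0 kN
V(x) = R_A - w * x = 50.0 - 20 * 2
= 10.0 kN

10.0 kN


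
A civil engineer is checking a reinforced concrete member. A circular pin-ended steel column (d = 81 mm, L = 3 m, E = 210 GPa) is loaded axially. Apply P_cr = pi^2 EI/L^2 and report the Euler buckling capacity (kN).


I = pi * d^4 / 64 = 2113050.98 mm^4
L = 3000.0 mm
P_cr = pi^2 * E * I / L^2
= 9.8696 * 210000.0 * 2113050.98 / 3000.0^2
= 486616.13 N = 486.6161 kN

486.6161 kN


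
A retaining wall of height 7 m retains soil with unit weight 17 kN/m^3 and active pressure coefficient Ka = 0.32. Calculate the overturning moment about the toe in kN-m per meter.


Pa = 0.5 * Ka * gamma * H^2
= 0.5 * 0.32 * 17 * 7^2
= 133.28 kN/m
Arm = H / 3 = 7 / 3 = 2.3333 m
Mo = Pa * arm = Pa * H / 3 = 133.28 * 7 / 3 = 310.9867 kN-m/m

310.9867 kN-m/m


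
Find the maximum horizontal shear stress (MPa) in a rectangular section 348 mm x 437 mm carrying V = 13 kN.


A = b * h = 348 * 437 = 152076 mm^2
V = 13 kN = 13000.0 N
tau_max = 1.5 * V / A = 1.5 * 13000.0 / 152076
= 0.1282 MPa

0.1282 MPa


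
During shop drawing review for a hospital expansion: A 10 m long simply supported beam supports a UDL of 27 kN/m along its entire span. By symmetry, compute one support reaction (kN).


Total load = w * L = 27 * 10 = 270 kN
By symmetry, each reaction R = total / 2 = 270 / 2 = 135.0 kN

135.0 kN


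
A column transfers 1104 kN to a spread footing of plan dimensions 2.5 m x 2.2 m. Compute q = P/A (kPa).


A = 2.5 * 2.2 = 5.5 m^2
q = P / A = 1104 / 5.5
= 200.7273 kPa

200.7273 kPa


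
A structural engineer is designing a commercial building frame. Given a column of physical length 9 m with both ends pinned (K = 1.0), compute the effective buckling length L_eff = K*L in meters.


L_eff = K * L
= 1.0 * 9
= 9.0 m

9.0 m


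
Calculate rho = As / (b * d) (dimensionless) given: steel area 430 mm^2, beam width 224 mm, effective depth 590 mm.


rho = As / (b * d)
= 430 / (224 * 590)
= 430 / 132160
= 0.003254 (dimensionless)

0.003254 (dimensionless)


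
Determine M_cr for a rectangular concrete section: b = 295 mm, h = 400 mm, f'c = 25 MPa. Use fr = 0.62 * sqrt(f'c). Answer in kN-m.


fr = 0.62 * sqrt(25) = 0.62 * 5.0 = 3.1 MPa
I = 295 * 400^3 / 12 = 1573333333.33 mm^4
y_t = 200.0 mm
M_cr = fr * I / y_t = 3.1 * 1573333333.33 / 200.0 N-mm
= 24.3867 kN-m

24.3867 kN-m


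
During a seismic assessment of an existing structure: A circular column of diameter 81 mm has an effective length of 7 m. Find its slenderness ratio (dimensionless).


Radius of gyration r = d / 4 = 81 / 4 = 20.25 mm
L_eff = 7000.0 mm
Slenderness ratio = L / r = 7000.0 / 20.25 = 345.68 (dimensionless)

345.68 (dimensionless)


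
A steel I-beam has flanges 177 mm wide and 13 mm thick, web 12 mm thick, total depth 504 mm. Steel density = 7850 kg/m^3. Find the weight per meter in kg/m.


A_flanges = 2 * 177 * 13 = 4602 mm^2
A_web = (504 - 2 * 13) * 12 = 5736 mm^2
A_total = 4602 + 5736 = 10338 mm^2 = 0.010338 m^2
Weight = rho * A = 7850 * 0.010338 = 81.1533 kg/m

81.1533 kg/m


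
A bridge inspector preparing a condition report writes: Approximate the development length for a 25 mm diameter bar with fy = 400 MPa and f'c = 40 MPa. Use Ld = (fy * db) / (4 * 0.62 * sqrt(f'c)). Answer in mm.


Ld = (fy * db) / (4 * 0.62 * sqrt(f'c))
= (400 * 25) / (4 * 0.62 * sqrt(40))
= 10000 / 15.6849
= 637.56 mm

637.56 mm


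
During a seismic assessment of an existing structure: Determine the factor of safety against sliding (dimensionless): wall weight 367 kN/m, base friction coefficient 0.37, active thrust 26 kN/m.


Resisting force = mu * W = 0.37 * 367 = 135.79 kN/m
FOS = Resisting / Driving = 135.79 / 26
= 5.2227 (dimensionless)

5.2227 (dimensionless)


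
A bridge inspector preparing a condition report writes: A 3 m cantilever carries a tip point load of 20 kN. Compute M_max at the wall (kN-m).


For a cantilever with a point load at the free end:
M_max = P * L = 20 * 3 = 60 kN-m

60 kN-m


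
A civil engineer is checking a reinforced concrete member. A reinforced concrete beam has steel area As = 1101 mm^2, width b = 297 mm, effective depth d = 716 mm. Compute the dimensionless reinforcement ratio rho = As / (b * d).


rho = As / (b * d)
= 1101 / (297 * 716)
= 1101 / 212652
= 0.005177 (dimensionless)

0.005177 (dimensionless)


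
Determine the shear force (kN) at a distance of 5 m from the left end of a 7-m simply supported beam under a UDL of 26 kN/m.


R_A = w * L / 2 = 26 * 7 / 2 = 91.0 kN
V(x) = R_A - w * x = 91.0 - 26 * 5
= -39.0 kN

-39.0 kN


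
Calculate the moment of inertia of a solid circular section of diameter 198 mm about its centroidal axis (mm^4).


r = d / 2 = 198 / 2 = 99.0 mm
I = pi * r^4 / 4 = pi * 99.0^4 / 4
= 75445034.2 mm^4

75445034.2 mm^4


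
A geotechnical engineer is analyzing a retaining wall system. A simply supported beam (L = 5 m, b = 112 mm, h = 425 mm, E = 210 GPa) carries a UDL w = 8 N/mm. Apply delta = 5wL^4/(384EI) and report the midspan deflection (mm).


I = 112 * 425^3 / 12 = 716479166.67 mm^4
L = 5000.0 mm, w = 8 N/mm, E = 210000.0 MPa
delta = 5 * w * L^4 / (384 * E * I)
= 5 * 8 * 5000.0^4 / (384 * 210000.0 * 716479166.67)
= 0.4327 mm

0.4327 mm


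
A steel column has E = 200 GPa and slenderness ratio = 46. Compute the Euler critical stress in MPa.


sigma_cr = pi^2 * E / lambda^2
= 9.8696 * 200000.0 / 46^2
= 9.8696 * 200000.0 / 2116
= 932.8549 MPa

932.8549 MPa


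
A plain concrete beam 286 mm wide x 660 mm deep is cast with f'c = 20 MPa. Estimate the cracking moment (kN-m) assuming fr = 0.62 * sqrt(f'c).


fr = 0.62 * sqrt(20) = 0.62 * 4.4721 = 2.7727 MPa
I = 286 * 660^3 / 12 = 6851988000.0 mm^4
y_t = 330.0 mm
M_cr = fr * I / y_t = 2.7727 * 6851988000.0 / 330.0 N-mm
= 57.5717 kN-m

57.5717 kN-m


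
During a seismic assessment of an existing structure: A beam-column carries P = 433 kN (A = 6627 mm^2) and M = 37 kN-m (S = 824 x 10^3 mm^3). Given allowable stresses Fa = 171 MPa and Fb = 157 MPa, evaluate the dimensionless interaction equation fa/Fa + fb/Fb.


f_a = P / A = 433000.0 / 6627 = 65.3388 MPa
f_b = M / S = 37000000.0 / 824000.0 = 44.9029 MPa
Ratio = f_a / Fa + f_b / Fb
= 65.3388 / 171 + 44.9029 / 157
= 0.6681 (dimensionless)

0.6681 (dimensionless)


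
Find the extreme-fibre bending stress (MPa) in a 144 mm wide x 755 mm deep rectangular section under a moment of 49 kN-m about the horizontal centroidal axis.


I = b * h^3 / 12 = 144 * 755^3 / 12 = 5164426500.0 mm^4
y = h / 2 = 755 / 2 = 377.5 mm
M = 49 kN-m = 49000000.0 N-mm
sigma = M * y / I = 49000000.0 * 377.5 / 5164426500.0
= 3.58 MPa

3.58 MPa


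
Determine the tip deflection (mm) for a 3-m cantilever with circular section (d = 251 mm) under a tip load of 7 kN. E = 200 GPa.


I = pi * d^4 / 64 = pi * 251^4 / 64 = 194834016.97 mm^4
L = 3000.0 mm, P = 7000.0 N, E = 200000.0 MPa
delta = P * L^3 / (3 * E * I)
= 7000.0 * 3000.0^3 / (3 * 200000.0 * 194834016.97)
= 1.6168 mm

1.6168 mm


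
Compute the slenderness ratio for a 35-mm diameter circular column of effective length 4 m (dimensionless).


Radius of gyration r = d / 4 = 35 / 4 = 8.75 mm
L_eff = 4000.0 mm
Slenderness ratio = L / r = 4000.0 / 8.75 = 457.14 (dimensionless)

457.14 (dimensionless)


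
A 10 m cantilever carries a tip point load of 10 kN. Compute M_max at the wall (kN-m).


For a cantilever with a point load at the free end:
M_max = P * L = 10 * 10 = 100 kN-m

100 kN-m


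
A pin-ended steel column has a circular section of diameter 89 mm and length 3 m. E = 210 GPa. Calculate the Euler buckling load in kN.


I = pi * d^4 / 64 = 3079852.55 mm^4
L = 3000.0 mm
P_cr = pi^2 * E * I / L^2
= 9.8696 * 210000.0 * 3079852.55 / 3000.0^2
= 709261.61 N = 709.2616 kN

709.2616 kN


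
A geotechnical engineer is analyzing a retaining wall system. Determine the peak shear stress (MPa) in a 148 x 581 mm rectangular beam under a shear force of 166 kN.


A = b * h = 148 * 581 = 85988 mm^2
V = 166 kN = 166000.0 N
tau_max = 1.5 * V / A = 1.5 * 166000.0 / 85988
= 2.8958 MPa

2.8958 MPa


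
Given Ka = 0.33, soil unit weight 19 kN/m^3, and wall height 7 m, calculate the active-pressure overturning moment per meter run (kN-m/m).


Pa = 0.5 * Ka * gamma * H^2
= 0.5 * 0.33 * 19 * 7^2
= 153.615 kN/m
Arm = H / 3 = 7 / 3 = 2.3333 m
Mo = Pa * arm = Pa * H / 3 = 153.615 * 7 / 3 = 358.435 kN-m/m

358.435 kN-m/m


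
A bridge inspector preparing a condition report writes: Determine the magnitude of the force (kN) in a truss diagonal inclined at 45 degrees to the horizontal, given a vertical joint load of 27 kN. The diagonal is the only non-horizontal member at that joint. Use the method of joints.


At the joint, only the diagonal has a vertical component, so vertical equilibrium gives:
F * sin(45) = 27
F = 27 / sin(45)
= 27 / 0.707107
= 38.18 kN

38.18 kN


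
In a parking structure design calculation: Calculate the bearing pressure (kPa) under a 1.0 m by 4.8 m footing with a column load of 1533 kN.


A = 1.0 * 4.8 = 4.8 m^2
q = P / A = 1533 / 4.8
= 319.375 kPa

319.375 kPa


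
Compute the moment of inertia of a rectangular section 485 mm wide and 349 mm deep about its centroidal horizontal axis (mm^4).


I = b * h^3 / 12
= 485 * 349^3 / 12
= 485 * 42508549 / 12
= 1718053855.42 mm^4

1718053855.42 mm^4


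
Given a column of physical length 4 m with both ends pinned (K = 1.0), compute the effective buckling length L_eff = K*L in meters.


L_eff = K * L
= 1.0 * 4
= 4.0 m

4.0 m


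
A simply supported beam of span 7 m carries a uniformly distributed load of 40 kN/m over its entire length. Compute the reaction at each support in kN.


Total load = w * L = 40 * 7 = 280 kN
By symmetry, each reaction R = total / 2 = 280 / 2 = 140.0 kN

140.0 kN


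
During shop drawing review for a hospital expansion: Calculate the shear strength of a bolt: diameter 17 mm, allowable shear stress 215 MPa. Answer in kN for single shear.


A = pi * d^2 / 4 = pi * 17^2 / 4 = 226.9801 mm^2
V = f_v * A / 1000 = 215 * 226.9801 / 1000
= 48.8007 kN

48.8007 kN


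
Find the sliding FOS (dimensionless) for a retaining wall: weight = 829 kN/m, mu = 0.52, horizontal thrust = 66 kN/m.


Resisting force = mu * W = 0.52 * 829 = 431.08 kN/m
FOS = Resisting / Driving = 431.08 / 66
= 6.5315 (dimensionless)

6.5315 (dimensionless)


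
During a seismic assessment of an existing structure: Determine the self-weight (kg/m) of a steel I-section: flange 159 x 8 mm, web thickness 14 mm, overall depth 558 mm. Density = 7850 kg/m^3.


A_flanges = 2 * 159 * 8 = 2544 mm^2
A_web = (558 - 2 * 8) * 14 = 7588 mm^2
A_total = 2544 + 7588 = 10132 mm^2 = 0.010132 m^2
Weight = rho * A = 7850 * 0.010132 = 79.5362 kg/m

79.5362 kg/m


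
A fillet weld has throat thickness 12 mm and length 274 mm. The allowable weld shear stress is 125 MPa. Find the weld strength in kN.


Strength = throat * length * allowable stress
= 12 * 274 * 125 N
= 411000 N
= 411.0 kN

411.0 kN


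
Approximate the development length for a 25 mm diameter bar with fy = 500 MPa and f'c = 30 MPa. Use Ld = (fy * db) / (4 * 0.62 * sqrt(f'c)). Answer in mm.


Ld = (fy * db) / (4 * 0.62 * sqrt(f'c))
= (500 * 25) / (4 * 0.62 * sqrt(30))
= 12500 / 13.5835
= 920.23 mm

920.23 mm


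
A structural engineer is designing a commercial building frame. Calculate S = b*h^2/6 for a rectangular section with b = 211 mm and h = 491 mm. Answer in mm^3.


S = b * h^2 / 6
= 211 * 491^2 / 6
= 211 * 241081 / 6
= 8478015.17 mm^3

8478015.17 mm^3


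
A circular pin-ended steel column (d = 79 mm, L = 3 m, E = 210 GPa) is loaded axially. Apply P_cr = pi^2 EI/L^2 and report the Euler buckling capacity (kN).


I = pi * d^4 / 64 = 1911957.63 mm^4
L = 3000.0 mm
P_cr = pi^2 * E * I / L^2
= 9.8696 * 210000.0 * 1911957.63 / 3000.0^2
= 440306.19 N = 440.3062 kN

440.3062 kN


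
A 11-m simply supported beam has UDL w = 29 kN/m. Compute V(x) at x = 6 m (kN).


R_A = w * L / 2 = 29 * 11 / 2 = 159.5 kN
V(x) = R_A - w * x = 159.5 - 29 * 6
= -14.5 kN

-14.5 kN


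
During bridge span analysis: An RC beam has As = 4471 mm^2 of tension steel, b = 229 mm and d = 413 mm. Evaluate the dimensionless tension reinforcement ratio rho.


rho = As / (b * d)
= 4471 / (229 * 413)
= 4471 / 94577
= 0.047274 (dimensionless)

0.047274 (dimensionless)


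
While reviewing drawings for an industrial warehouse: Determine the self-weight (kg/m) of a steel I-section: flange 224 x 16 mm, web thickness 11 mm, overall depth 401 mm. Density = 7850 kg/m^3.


A_flanges = 2 * 224 * 16 = 7168 mm^2
A_web = (401 - 2 * 16) * 11 = 4059 mm^2
A_total = 7168 + 4059 = 11227 mm^2 = 0.011227 m^2
Weight = rho * A = 7850 * 0.011227 = 88.132 kg/m

88.132 kg/m


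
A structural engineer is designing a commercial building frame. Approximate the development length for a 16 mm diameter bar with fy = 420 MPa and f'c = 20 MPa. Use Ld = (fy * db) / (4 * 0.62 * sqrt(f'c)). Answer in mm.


Ld = (fy * db) / (4 * 0.62 * sqrt(f'c))
= (420 * 16) / (4 * 0.62 * sqrt(20))
= 6720 / 11.0909
= 605.9 mm

605.9 mm


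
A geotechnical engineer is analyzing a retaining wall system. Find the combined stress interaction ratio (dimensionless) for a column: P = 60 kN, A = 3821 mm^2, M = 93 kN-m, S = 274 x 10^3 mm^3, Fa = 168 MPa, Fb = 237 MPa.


f_a = P / A = 60000.0 / 3821 = 15.7027 MPa
f_b = M / S = 93000000.0 / 274000.0 = 339.4161 MPa
Ratio = f_a / Fa + f_b / Fb
= 15.7027 / 168 + 339.4161 / 237
= 1.5256 (dimensionless)

1.5256 (dimensionless)


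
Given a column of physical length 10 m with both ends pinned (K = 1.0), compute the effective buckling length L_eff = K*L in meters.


L_eff = K * L
= 1.0 * 10
= 10.0 m

10.0 m


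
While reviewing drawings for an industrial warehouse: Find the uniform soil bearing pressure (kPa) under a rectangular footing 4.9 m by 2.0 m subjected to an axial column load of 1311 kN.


A = 4.9 * 2.0 = 9.8 m^2
q = P / A = 1311 / 9.8
= 133.7755 kPa

133.7755 kPa


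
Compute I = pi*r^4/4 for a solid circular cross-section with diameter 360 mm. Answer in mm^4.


r = d / 2 = 360 / 2 = 180.0 mm
I = pi * r^4 / 4 = pi * 180.0^4 / 4
= 824479576.01 mm^4

824479576.01 mm^4


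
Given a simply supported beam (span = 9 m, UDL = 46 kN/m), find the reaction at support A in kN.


Total load = w * L = 46 * 9 = 414 kN
By symmetry, each reaction R = total / 2 = 414 / 2 = 207.0 kN

207.0 kN


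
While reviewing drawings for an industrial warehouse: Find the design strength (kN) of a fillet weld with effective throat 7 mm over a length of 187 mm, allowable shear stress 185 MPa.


Strength = throat * length * allowable stress
= 7 * 187 * 185 N
= 242165 N
= 242.16 kN

242.16 kN


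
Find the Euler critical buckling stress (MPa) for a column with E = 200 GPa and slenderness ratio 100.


sigma_cr = pi^2 * E / lambda^2
= 9.8696 * 200000.0 / 100^2
= 9.8696 * 200000.0 / 10000
= 197.3921 MPa

197.3921 MPa


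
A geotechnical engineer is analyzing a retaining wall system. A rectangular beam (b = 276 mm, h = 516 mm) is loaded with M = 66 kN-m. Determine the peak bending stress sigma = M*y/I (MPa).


I = b * h^3 / 12 = 276 * 516^3 / 12 = 3159926208.0 mm^4
y = h / 2 = 516 / 2 = 258.0 mm
M = 66 kN-m = 66000000.0 N-mm
sigma = M * y / I = 66000000.0 * 258.0 / 3159926208.0
= 5.39 MPa

5.39 MPa


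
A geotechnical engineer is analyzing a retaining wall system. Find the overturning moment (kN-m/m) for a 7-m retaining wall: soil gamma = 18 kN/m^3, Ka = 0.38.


Pa = 0.5 * Ka * gamma * H^2
= 0.5 * 0.38 * 18 * 7^2
= 167.58 kN/m
Arm = H / 3 = 7 / 3 = 2.3333 m
Mo = Pa * arm = Pa * H / 3 = 167.58 * 7 / 3 = 391.02 kN-m/m

391.02 kN-m/m


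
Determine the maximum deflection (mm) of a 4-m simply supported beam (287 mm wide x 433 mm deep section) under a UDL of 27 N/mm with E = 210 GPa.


I = 287 * 433^3 / 12 = 1941620459.92 mm^4
L = 4000.0 mm, w = 27 N/mm, E = 210000.0 MPa
delta = 5 * w * L^4 / (384 * E * I)
= 5 * 27 * 4000.0^4 / (384 * 210000.0 * 1941620459.92)
= 0.2207 mm

0.2207 mm


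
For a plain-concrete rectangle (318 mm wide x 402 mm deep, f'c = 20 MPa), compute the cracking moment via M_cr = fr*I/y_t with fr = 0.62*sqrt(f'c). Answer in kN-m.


fr = 0.62 * sqrt(20) = 0.62 * 4.4721 = 2.7727 MPa
I = 318 * 402^3 / 12 = 1721567412.0 mm^4
y_t = 201.0 mm
M_cr = fr * I / y_t = 2.7727 * 1721567412.0 / 201.0 N-mm
= 23.7484 kN-m

23.7484 kN-m


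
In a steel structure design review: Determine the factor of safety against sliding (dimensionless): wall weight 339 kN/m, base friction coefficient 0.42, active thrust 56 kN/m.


Resisting force = mu * W = 0.42 * 339 = 142.38 kN/m
FOS = Resisting / Driving = 142.38 / 56
= 2.5425 (dimensionless)

2.5425 (dimensionless)


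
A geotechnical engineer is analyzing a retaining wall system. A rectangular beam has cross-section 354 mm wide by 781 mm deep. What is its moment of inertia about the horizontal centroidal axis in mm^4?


I = b * h^3 / 12
= 354 * 781^3 / 12
= 354 * 476379541 / 12
= 14053196459.5 mm^4

14053196459.5 mm^4


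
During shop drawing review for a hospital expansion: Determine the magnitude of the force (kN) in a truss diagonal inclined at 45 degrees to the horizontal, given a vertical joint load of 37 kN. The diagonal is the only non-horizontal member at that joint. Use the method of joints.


At the joint, only the diagonal has a vertical component, so vertical equilibrium gives:
F * sin(45) = 37
F = 37 / sin(45)
= 37 / 0.707107
= 52.33 kN

52.33 kN


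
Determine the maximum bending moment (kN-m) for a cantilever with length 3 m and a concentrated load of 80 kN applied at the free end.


For a cantilever with a point load at the free end:
M_max = P * L = 80 * 3 = 240 kN-m

240 kN-m


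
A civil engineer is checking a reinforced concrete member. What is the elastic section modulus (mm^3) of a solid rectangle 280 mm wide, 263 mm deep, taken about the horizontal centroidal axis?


S = b * h^2 / 6
= 280 * 263^2 / 6
= 280 * 69169 / 6
= 3227886.67 mm^3

3227886.67 mm^3


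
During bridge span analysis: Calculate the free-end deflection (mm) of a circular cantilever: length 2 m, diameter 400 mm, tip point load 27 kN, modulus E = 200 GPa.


I = pi * d^4 / 64 = pi * 400^4 / 64 = 1256637061.44 mm^4
L = 2000.0 mm, P = 27000.0 N, E = 200000.0 MPa
delta = P * L^3 / (3 * E * I)
= 27000.0 * 2000.0^3 / (3 * 200000.0 * 1256637061.44)
= 0.2865 mm

0.2865 mm


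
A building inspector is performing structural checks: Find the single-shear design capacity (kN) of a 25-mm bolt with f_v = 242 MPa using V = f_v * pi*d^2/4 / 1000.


A = pi * d^2 / 4 = pi * 25^2 / 4 = 490.8739 mm^2
V = f_v * A / 1000 = 242 * 490.8739 / 1000
= 118.7915 kN

118.7915 kN


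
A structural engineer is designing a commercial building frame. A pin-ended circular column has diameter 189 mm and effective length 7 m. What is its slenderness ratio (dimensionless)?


Radius of gyration r = d / 4 = 189 / 4 = 47.25 mm
L_eff = 7000.0 mm
Slenderness ratio = L / r = 7000.0 / 47.25 = 148.15 (dimensionless)

148.15 (dimensionless)


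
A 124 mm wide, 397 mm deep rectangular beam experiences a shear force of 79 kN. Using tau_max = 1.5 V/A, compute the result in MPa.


A = b * h = 124 * 397 = 49228 mm^2
V = 79 kN = 79000.0 N
tau_max = 1.5 * V / A = 1.5 * 79000.0 / 49228
= 2.4072 MPa

2.4072 MPa


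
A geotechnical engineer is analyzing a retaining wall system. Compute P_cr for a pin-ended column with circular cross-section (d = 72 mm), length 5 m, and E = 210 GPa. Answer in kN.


I = pi * d^4 / 64 = 1319167.32 mm^4
L = 5000.0 mm
P_cr = pi^2 * E * I / L^2
= 9.8696 * 210000.0 * 1319167.32 / 5000.0^2
= 109365.14 N = 109.3651 kN

109.3651 kN


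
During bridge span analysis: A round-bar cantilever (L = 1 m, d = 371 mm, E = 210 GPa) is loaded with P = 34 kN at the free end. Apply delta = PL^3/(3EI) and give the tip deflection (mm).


I = pi * d^4 / 64 = pi * 371^4 / 64 = 929962715.94 mm^4
L = 1000.0 mm, P = 34000.0 N, E = 210000.0 MPa
delta = P * L^3 / (3 * E * I)
= 34000.0 * 1000.0^3 / (3 * 210000.0 * 929962715.94)
= 0.058 mm

0.058 mm


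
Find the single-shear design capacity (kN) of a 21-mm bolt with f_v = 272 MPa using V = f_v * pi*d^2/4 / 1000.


A = pi * d^2 / 4 = pi * 21^2 / 4 = 346.3606 mm^2
V = f_v * A / 1000 = 272 * 346.3606 / 1000
= 94.2101 kN

94.2101 kN


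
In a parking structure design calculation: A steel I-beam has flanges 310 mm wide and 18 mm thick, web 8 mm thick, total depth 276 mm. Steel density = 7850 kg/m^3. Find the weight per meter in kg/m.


A_flanges = 2 * 310 * 18 = 11160 mm^2
A_web = (276 - 2 * 18) * 8 = 1920 mm^2
A_total = 11160 + 1920 = 13080 mm^2 = 0.013080 m^2
Weight = rho * A = 7850 * 0.013080 = 102.678 kg/m

102.678 kg/m


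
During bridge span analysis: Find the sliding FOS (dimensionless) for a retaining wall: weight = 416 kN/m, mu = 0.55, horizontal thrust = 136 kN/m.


Resisting force = mu * W = 0.55 * 416 = 228.8 kN/m
FOS = Resisting / Driving = 228.8 / 136
= 1.6824 (dimensionless)

1.6824 (dimensionless)


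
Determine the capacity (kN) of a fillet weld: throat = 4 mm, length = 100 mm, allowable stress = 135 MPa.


Strength = throat * length * allowable stress
= 4 * 100 * 135 N
= 54000 N
= 54.0 kN

54.0 kN


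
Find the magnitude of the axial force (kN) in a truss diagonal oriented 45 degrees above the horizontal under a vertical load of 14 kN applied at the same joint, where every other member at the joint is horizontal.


At the joint, only the diagonal has a vertical component, so vertical equilibrium gives:
F * sin(45) = 14
F = 14 / sin(45)
= 14 / 0.707107
= 19.8 kN

19.8 kN


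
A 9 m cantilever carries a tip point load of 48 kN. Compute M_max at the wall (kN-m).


For a cantilever with a point load at the free end:
M_max = P * L = 48 * 9 = 432 kN-m

432 kN-m


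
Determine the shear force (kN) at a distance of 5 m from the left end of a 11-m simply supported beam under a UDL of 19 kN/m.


R_A = w * L / 2 = 19 * 11 / 2 = 104.5 kN
V(x) = R_A - w * x = 104.5 - 19 * 5
= 9.5 kN

9.5 kN


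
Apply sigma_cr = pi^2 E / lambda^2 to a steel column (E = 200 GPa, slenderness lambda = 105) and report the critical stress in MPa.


sigma_cr = pi^2 * E / lambda^2
= 9.8696 * 200000.0 / 105^2
= 9.8696 * 200000.0 / 11025
= 179.0404 MPa

179.0404 MPa


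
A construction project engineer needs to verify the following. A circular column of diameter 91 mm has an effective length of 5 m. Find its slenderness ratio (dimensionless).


Radius of gyration r = d / 4 = 91 / 4 = 22.75 mm
L_eff = 5000.0 mm
Slenderness ratio = L / r = 5000.0 / 22.75 = 219.78 (dimensionless)

219.78 (dimensionless)


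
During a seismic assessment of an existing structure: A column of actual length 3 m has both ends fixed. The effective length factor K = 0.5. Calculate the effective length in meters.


L_eff = K * L
= 0.5 * 3
= 1.5 m

1.5 m


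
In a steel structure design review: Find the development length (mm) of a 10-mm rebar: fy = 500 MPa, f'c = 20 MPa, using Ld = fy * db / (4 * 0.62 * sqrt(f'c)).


Ld = (fy * db) / (4 * 0.62 * sqrt(f'c))
= (500 * 10) / (4 * 0.62 * sqrt(20))
= 5000 / 11.0909
= 450.82 mm

450.82 mm


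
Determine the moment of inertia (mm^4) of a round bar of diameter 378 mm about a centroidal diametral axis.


r = d / 2 = 378 / 2 = 189.0 mm
I = pi * r^4 / 4 = pi * 189.0^4 / 4
= 1002160077.64 mm^4

1002160077.64 mm^4


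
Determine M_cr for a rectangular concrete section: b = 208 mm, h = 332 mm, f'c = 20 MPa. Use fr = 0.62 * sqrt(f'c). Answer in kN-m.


fr = 0.62 * sqrt(20) = 0.62 * 4.4721 = 2.7727 MPa
I = 208 * 332^3 / 12 = 634302378.67 mm^4
y_t = 166.0 mm
M_cr = fr * I / y_t = 2.7727 * 634302378.67 / 166.0 N-mm
= 10.5949 kN-m

10.5949 kN-m


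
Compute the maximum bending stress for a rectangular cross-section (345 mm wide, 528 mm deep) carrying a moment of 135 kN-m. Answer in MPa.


I = b * h^3 / 12 = 345 * 528^3 / 12 = 4231941120.0 mm^4
y = h / 2 = 528 / 2 = 264.0 mm
M = 135 kN-m = 135000000.0 N-mm
sigma = M * y / I = 135000000.0 * 264.0 / 4231941120.0
= 8.42 MPa

8.42 MPa


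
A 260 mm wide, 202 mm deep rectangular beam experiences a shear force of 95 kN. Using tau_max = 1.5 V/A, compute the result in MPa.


A = b * h = 260 * 202 = 52520 mm^2
V = 95 kN = 95000.0 N
tau_max = 1.5 * V / A = 1.5 * 95000.0 / 52520
= 2.7133 MPa

2.7133 MPa


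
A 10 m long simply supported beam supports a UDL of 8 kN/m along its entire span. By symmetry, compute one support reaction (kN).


Total load = w * L = 8 * 10 = 80 kN
By symmetry, each reaction R = total / 2 = 80 / 2 = 40.0 kN

40.0 kN


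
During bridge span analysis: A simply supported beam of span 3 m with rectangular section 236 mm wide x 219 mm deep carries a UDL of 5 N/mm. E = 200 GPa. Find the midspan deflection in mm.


I = 236 * 219^3 / 12 = 206568027.0 mm^4
L = 3000.0 mm, w = 5 N/mm, E = 200000.0 MPa
delta = 5 * w * L^4 / (384 * E * I)
= 5 * 5 * 3000.0^4 / (384 * 200000.0 * 206568027.0)
= 0.1276 mm

0.1276 mm


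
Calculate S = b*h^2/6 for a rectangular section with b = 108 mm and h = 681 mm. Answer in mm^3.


S = b * h^2 / 6
= 108 * 681^2 / 6
= 108 * 463761 / 6
= 8347698.0 mm^3

8347698.0 mm^3


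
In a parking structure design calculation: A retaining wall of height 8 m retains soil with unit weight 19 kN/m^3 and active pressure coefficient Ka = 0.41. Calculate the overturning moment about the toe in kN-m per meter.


Pa = 0.5 * Ka * gamma * H^2
= 0.5 * 0.41 * 19 * 8^2
= 249.28 kN/m
Arm = H / 3 = 8 / 3 = 2.6667 m
Mo = Pa * arm = Pa * H / 3 = 249.28 * 8 / 3 = 664.7467 kN-m/m

664.7467 kN-m/m


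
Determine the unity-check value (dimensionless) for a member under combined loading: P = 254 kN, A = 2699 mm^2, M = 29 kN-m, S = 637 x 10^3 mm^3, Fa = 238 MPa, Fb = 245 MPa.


f_a = P / A = 254000.0 / 2699 = 94.1089 MPa
f_b = M / S = 29000000.0 / 637000.0 = 45.5259 MPa
Ratio = f_a / Fa + f_b / Fb
= 94.1089 / 238 + 45.5259 / 245
= 0.5812 (dimensionless)

0.5812 (dimensionless)


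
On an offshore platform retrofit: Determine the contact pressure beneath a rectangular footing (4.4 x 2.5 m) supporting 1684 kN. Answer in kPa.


A = 4.4 * 2.5 = 11.0 m^2
q = P / A = 1684 / 11.0
= 153.0909 kPa

153.0909 kPa


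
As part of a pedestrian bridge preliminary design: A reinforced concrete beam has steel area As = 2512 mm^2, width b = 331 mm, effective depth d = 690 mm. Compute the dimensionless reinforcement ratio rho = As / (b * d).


rho = As / (b * d)
= 2512 / (331 * 690)
= 2512 / 228390
= 0.010999 (dimensionless)

0.010999 (dimensionless)


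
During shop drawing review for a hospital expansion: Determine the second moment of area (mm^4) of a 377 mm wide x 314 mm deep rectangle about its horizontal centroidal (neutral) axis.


I = b * h^3 / 12
= 377 * 314^3 / 12
= 377 * 30959144 / 12
= 972633107.33 mm^4

972633107.33 mm^4


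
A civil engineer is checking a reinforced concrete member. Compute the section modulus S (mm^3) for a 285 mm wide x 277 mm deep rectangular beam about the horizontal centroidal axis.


S = b * h^2 / 6
= 285 * 277^2 / 6
= 285 * 76729 / 6
= 3644627.5 mm^3

3644627.5 mm^3


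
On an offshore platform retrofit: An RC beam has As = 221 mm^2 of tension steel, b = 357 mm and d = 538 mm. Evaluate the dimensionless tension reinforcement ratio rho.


rho = As / (b * d)
= 221 / (357 * 538)
= 221 / 192066
= 0.001151 (dimensionless)

0.001151 (dimensionless)


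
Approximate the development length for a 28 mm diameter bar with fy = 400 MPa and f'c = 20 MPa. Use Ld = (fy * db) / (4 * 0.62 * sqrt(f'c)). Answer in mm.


Ld = (fy * db) / (4 * 0.62 * sqrt(f'c))
= (400 * 28) / (4 * 0.62 * sqrt(20))
= 11200 / 11.0909
= 1009.84 mm

1009.84 mm


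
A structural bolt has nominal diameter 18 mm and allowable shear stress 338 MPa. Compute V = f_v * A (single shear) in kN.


A = pi * d^2 / 4 = pi * 18^2 / 4 = 254.469 mm^2
V = f_v * A / 1000 = 338 * 254.469 / 1000
= 86.0105 kN

86.0105 kN


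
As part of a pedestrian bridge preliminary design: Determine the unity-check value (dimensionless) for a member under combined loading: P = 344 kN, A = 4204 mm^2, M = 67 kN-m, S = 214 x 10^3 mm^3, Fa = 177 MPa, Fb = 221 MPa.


f_a = P / A = 344000.0 / 4204 = 81.8268 MPa
f_b = M / S = 67000000.0 / 214000.0 = 313.0841 MPa
Ratio = f_a / Fa + f_b / Fb
= 81.8268 / 177 + 313.0841 / 221
= 1.879 (dimensionless)

1.879 (dimensionless)


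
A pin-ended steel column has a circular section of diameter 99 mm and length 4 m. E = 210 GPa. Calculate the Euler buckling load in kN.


I = pi * d^4 / 64 = 4715314.64 mm^4
L = 4000.0 mm
P_cr = pi^2 * E * I / L^2
= 9.8696 * 210000.0 * 4715314.64 / 4000.0^2
= 610815.06 N = 610.8151 kN

610.8151 kN


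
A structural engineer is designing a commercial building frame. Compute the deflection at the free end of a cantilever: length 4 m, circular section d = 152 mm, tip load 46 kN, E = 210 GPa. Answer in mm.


I = pi * d^4 / 64 = pi * 152^4 / 64 = 26202591.76 mm^4
L = 4000.0 mm, P = 46000.0 N, E = 210000.0 MPa
delta = P * L^3 / (3 * E * I)
= 46000.0 * 4000.0^3 / (3 * 210000.0 * 26202591.76)
= 178.3417 mm

178.3417 mm


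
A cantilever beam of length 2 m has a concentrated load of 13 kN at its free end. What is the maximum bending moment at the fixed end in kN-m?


For a cantilever with a point load at the free end:
M_max = P * L = 13 * 2 = 26 kN-m

26 kN-m
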